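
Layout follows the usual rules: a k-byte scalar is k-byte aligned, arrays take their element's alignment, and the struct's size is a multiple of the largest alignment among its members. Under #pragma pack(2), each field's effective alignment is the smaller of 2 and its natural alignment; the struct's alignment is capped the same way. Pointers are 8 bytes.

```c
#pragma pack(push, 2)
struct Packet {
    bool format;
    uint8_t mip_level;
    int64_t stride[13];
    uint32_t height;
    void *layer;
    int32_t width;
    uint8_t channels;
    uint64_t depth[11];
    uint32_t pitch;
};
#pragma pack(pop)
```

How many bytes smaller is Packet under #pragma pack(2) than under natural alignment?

natural layout:
  format at 0 (size 1, align 1) → ends 1
  mip_level at 1 (size 1, align 1) → ends 2
  pad 6 to align 8 for stride
  stride at 8 (size 104, align 8) → ends 112
  height at 112 (size 4, align 4) → ends 116
  pad 4 to align 8 for layer
  layer at 120 (size 8, align 8) → ends 128
  width at 128 (size 4, align 4) → ends 132
  channels at 132 (size 1, align 1) → ends 133
  pad 3 to align 8 for depth
  depth at 136 (size 88, align 8) → ends 224
  pitch at 224 (size 4, align 4) → ends 228
  tail pad 4 to reach multiple of 8
  total 232 bytes, alignment 8
packed(2) layout:
  format at 0 (size 1, align 1) → ends 1
  mip_level at 1 (size 1, align 1) → ends 2
  stride at 2 (size 104, align 2) → ends 106
  height at 106 (size 4, align 2) → ends 110
  layer at 110 (size 8, align 2) → ends 118
  width at 118 (size 4, align 2) → ends 122
  channels at 122 (size 1, align 1) → ends 123
  pad 1 to align 2 for depth
  depth at 124 (size 88, align 2) → ends 212
  pitch at 212 (size 4, align 2) → ends 216
  total 216 bytes, alignment 2
232 − 216 = 16

16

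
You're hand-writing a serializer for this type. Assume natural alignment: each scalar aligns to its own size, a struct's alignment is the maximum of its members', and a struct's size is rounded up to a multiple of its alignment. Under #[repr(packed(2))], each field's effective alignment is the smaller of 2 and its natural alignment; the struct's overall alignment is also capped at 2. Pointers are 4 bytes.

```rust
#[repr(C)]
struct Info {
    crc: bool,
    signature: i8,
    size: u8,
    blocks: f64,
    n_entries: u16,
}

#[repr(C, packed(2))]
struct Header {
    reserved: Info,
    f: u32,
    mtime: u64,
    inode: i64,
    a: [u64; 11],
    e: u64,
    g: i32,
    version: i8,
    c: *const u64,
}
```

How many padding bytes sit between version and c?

Info: 0..1  crc  (1B, 1-aligned); 1..2  signature  (1B, 1-aligned); 2..3  size  (1B, 1-aligned); 3..8  -- padding (5B); 8..16  blocks  (8B, 8-aligned); 16..18  n_entries  (2B, 2-aligned); 18..24  -- tail padding (6B); sizeof = 24, alignof = 8
0..24  reserved  (24B, 2-aligned)
24..28  f  (4B, 2-aligned)
28..36  mtime  (8B, 2-aligned)
36..44  inode  (8B, 2-aligned)
44..132  a  (88B, 2-aligned)
132..140  e  (8B, 2-aligned)
140..144  g  (4B, 2-aligned)
144..145  version  (1B, 1-aligned)
145..146  -- padding (1B)
146..150  c  (4B, 2-aligned)

1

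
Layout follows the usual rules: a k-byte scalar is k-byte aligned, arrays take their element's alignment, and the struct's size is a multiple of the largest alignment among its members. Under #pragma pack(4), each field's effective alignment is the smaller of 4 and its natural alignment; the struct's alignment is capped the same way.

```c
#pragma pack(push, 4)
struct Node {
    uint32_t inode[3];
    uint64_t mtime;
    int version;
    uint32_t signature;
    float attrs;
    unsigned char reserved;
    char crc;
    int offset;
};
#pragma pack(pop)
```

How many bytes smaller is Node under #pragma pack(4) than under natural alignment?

8

natural layout:
  inode at 0 (size 12, align 4) → ends 12
  pad 4 to align 8 for mtime
  mtime at 16 (size 8, align 8) → ends 24
  version at 24 (size 4, align 4) → ends 28
  signature at 28 (size 4, align 4) → ends 32
  attrs at 32 (size 4, align 4) → ends 36
  reserved at 36 (size 1, align 1) → ends 37
  crc at 37 (size 1, align 1) → ends 38
  pad 2 to align 4 for offset
  offset at 40 (size 4, align 4) → ends 44
  tail pad 4 to reach multiple of 8
  total 48 bytes, alignment 8
packed(4) layout:
  inode at 0 (size 12, align 4) → ends 12
  mtime at 12 (size 8, align 4) → ends 20
  version at 20 (size 4, align 4) → ends 24
  signature at 24 (size 4, align 4) → ends 28
  attrs at 28 (size 4, align 4) → ends 32
  reserved at 32 (size 1, align 1) → ends 33
  crc at 33 (size 1, align 1) → ends 34
  pad 2 to align 4 for offset
  offset at 36 (size 4, align 4) → ends 40
  total 40 bytes, alignment 4
48 − 40 = 8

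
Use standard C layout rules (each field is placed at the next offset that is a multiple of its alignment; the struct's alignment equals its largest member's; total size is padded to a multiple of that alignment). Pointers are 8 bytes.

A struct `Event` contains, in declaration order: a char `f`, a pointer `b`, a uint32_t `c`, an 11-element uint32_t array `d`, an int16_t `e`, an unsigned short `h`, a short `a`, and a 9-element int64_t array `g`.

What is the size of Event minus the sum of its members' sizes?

@0: f [1B, align 1] → 1
+7 pad (align 8)
@8: b [8B, align 8] → 16
@16: c [4B, align 4] → 20
@20: d [44B, align 4] → 64
@64: e [2B, align 2] → 66
@66: h [2B, align 2] → 68
@68: a [2B, align 2] → 70
+2 pad (align 8)
@72: g [72B, align 8] → 144
size 144, align 8
data bytes 135, size 144 → padding 9

9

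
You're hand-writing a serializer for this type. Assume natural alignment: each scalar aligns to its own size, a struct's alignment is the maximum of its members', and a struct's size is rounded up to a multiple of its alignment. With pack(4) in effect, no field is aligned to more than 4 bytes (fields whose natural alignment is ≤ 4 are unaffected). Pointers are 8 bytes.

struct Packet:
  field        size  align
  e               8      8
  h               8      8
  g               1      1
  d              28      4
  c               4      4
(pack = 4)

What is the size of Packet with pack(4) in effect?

52

0..8  e  (8B, 4-aligned)
8..16  h  (8B, 4-aligned)
16..17  g  (1B, 1-aligned)
17..20  -- padding (3B)
20..48  d  (28B, 4-aligned)
48..52  c  (4B, 4-aligned)
sizeof = 52, alignof = 4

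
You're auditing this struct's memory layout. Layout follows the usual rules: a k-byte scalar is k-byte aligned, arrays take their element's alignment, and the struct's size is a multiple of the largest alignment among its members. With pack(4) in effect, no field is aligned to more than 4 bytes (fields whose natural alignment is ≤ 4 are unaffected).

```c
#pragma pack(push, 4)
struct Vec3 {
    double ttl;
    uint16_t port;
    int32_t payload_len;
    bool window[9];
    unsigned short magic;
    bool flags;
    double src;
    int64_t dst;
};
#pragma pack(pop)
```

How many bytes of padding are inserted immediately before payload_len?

@0: ttl [8B, align 4] → 8
@8: port [2B, align 2] → 10
+2 pad (align 4)
@12: payload_len [4B, align 4] → 16

2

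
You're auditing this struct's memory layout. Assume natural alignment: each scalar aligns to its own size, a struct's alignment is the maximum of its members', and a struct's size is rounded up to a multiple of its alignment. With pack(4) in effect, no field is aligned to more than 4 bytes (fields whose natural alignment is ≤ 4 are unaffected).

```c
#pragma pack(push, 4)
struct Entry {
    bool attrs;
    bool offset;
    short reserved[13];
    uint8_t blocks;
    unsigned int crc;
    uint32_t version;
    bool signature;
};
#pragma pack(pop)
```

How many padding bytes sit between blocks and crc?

0..1  attrs  (1B, 1-aligned)
1..2  offset  (1B, 1-aligned)
2..28  reserved  (26B, 2-aligned)
28..29  blocks  (1B, 1-aligned)
29..32  -- padding (3B)
32..36  crc  (4B, 4-aligned)

3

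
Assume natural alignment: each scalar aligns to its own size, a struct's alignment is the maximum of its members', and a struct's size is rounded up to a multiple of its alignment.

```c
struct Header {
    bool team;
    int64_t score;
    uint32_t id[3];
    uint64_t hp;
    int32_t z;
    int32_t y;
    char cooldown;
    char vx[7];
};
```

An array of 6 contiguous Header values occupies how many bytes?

336

team at 0 (size 1, align 1) → ends 1
pad 7 to align 8 for score
score at 8 (size 8, align 8) → ends 16
id at 16 (size 12, align 4) → ends 28
pad 4 to align 8 for hp
hp at 32 (size 8, align 8) → ends 40
z at 40 (size 4, align 4) → ends 44
y at 44 (size 4, align 4) → ends 48
cooldown at 48 (size 1, align 1) → ends 49
vx at 49 (size 7, align 1) → ends 56
total 56 bytes, alignment 8
array of 6: 6 × 56 = 336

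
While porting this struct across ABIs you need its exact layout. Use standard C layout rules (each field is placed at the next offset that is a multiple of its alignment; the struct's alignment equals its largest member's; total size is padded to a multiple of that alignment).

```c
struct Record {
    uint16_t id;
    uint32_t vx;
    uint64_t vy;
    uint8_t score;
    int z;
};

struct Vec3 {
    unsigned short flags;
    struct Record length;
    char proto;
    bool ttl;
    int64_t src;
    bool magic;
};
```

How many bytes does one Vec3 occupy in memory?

56

Record: @0: id [2B, align 2] → 2; +2 pad (align 4); @4: vx [4B, align 4] → 8; @8: vy [8B, align 8] → 16; @16: score [1B, align 1] → 17; +3 pad (align 4); @20: z [4B, align 4] → 24; size 24, align 8
@0: flags [2B, align 2] → 2
+6 pad (align 8)
@8: length [24B, align 8] → 32
@32: proto [1B, align 1] → 33
@33: ttl [1B, align 1] → 34
+6 pad (align 8)
@40: src [8B, align 8] → 48
@48: magic [1B, align 1] → 49
+7 tail pad (align 8)
size 56, align 8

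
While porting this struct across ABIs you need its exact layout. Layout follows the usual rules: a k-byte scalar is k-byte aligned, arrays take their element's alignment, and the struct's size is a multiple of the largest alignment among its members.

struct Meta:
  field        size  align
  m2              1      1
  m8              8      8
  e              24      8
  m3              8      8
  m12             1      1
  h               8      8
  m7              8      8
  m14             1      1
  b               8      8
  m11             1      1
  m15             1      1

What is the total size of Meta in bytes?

@0: m2 [1B, align 1] → 1
+7 pad (align 8)
@8: m8 [8B, align 8] → 16
@16: e [24B, align 8] → 40
@40: m3 [8B, align 8] → 48
@48: m12 [1B, align 1] → 49
+7 pad (align 8)
@56: h [8B, align 8] → 64
@64: m7 [8B, align 8] → 72
@72: m14 [1B, align 1] → 73
+7 pad (align 8)
@80: b [8B, align 8] → 88
@88: m11 [1B, align 1] → 89
@89: m15 [1B, align 1] → 90
+6 tail pad (align 8)
size 96, align 8

96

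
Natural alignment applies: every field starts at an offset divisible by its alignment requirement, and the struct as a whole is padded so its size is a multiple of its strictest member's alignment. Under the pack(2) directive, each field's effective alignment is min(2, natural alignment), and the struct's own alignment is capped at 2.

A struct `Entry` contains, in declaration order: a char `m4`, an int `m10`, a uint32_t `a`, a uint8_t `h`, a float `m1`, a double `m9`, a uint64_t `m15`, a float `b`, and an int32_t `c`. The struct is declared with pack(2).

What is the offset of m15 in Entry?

24

@0: m4 [1B, align 1] → 1
+1 pad (align 2)
@2: m10 [4B, align 2] → 6
@6: a [4B, align 2] → 10
@10: h [1B, align 1] → 11
+1 pad (align 2)
@12: m1 [4B, align 2] → 16
@16: m9 [8B, align 2] → 24
@24: m15 [8B, align 2] → 32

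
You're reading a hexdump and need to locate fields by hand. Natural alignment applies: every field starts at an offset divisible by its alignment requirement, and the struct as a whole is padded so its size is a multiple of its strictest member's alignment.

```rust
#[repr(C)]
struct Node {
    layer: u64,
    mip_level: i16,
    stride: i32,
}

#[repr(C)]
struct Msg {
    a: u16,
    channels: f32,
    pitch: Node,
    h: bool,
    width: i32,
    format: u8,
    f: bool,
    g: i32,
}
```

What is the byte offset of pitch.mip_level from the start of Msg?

Node: layer at 0 (size 8, align 8) → ends 8; mip_level at 8 (size 2, align 2) → ends 10; pad 2 to align 4 for stride; stride at 12 (size 4, align 4) → ends 16; total 16 bytes, alignment 8
a at 0 (size 2, align 2) → ends 2
pad 2 to align 4 for channels
channels at 4 (size 4, align 4) → ends 8
pitch at 8 (size 16, align 8) → ends 24
within Node: mip_level at 8
8 + 8 = 16

16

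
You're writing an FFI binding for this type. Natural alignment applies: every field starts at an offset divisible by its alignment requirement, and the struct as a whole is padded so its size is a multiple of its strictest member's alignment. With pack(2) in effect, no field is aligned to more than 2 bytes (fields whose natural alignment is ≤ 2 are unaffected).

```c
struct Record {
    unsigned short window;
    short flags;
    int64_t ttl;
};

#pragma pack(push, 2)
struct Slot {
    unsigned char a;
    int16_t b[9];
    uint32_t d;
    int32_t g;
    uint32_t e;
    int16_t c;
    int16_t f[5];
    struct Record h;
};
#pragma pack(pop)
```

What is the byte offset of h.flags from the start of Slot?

Record: 0..2  window  (2B, 2-aligned); 2..4  flags  (2B, 2-aligned); 4..8  -- padding (4B); 8..16  ttl  (8B, 8-aligned); sizeof = 16, alignof = 8
0..1  a  (1B, 1-aligned)
1..2  -- padding (1B)
2..20  b  (18B, 2-aligned)
20..24  d  (4B, 2-aligned)
24..28  g  (4B, 2-aligned)
28..32  e  (4B, 2-aligned)
32..34  c  (2B, 2-aligned)
34..44  f  (10B, 2-aligned)
44..60  h  (16B, 2-aligned)
within Record: flags at 2
44 + 2 = 46

46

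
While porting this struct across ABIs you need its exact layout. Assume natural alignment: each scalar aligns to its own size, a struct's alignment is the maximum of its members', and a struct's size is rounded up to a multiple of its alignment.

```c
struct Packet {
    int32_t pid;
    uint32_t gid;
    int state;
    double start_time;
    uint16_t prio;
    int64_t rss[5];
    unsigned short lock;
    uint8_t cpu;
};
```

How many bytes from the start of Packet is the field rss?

32

0..4  pid  (4B, 4-aligned)
4..8  gid  (4B, 4-aligned)
8..12  state  (4B, 4-aligned)
12..16  -- padding (4B)
16..24  start_time  (8B, 8-aligned)
24..26  prio  (2B, 2-aligned)
26..32  -- padding (6B)
32..72  rss  (40B, 8-aligned)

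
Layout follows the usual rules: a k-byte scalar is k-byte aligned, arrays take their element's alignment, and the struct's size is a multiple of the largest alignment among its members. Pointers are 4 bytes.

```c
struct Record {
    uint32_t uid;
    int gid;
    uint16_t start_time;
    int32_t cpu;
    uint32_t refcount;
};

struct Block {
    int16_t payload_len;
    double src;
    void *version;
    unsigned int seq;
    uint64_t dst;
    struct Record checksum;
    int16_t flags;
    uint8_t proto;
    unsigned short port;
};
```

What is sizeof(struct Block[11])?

Record: @0: uid [4B, align 4] → 4; @4: gid [4B, align 4] → 8; @8: start_time [2B, align 2] → 10; +2 pad (align 4); @12: cpu [4B, align 4] → 16; @16: refcount [4B, align 4] → 20; size 20, align 4
@0: payload_len [2B, align 2] → 2
+6 pad (align 8)
@8: src [8B, align 8] → 16
@16: version [4B, align 4] → 20
@20: seq [4B, align 4] → 24
@24: dst [8B, align 8] → 32
@32: checksum [20B, align 4] → 52
@52: flags [2B, align 2] → 54
@54: proto [1B, align 1] → 55
+1 pad (align 2)
@56: port [2B, align 2] → 58
+6 tail pad (align 8)
size 64, align 8
array of 11: 11 × 64 = 704

704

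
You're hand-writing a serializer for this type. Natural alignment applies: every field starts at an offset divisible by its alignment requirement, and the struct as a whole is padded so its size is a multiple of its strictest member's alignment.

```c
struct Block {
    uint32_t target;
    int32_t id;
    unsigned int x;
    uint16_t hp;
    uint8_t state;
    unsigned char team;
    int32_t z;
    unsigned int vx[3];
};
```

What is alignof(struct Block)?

4

member alignments: target=4, id=4, x=4, hp=2, state=1, team=1, z=4, vx=4
max = 4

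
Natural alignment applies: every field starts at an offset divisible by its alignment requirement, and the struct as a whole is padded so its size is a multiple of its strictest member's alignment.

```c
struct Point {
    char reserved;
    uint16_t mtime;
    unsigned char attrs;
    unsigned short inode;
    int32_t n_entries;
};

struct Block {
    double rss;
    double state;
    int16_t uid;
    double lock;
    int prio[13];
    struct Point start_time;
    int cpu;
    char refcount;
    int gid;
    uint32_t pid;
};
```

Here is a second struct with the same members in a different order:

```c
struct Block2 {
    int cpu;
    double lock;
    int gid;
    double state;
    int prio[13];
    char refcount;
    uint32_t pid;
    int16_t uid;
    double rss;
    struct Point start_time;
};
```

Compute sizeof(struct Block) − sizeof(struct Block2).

-8

Point: 0..1  reserved  (1B, 1-aligned); 1..2  -- padding (1B); 2..4  mtime  (2B, 2-aligned); 4..5  attrs  (1B, 1-aligned); 5..6  -- padding (1B); 6..8  inode  (2B, 2-aligned); 8..12  n_entries  (4B, 4-aligned); sizeof = 12, alignof = 4
0..8  rss  (8B, 8-aligned)
8..16  state  (8B, 8-aligned)
16..18  uid  (2B, 2-aligned)
18..24  -- padding (6B)
24..32  lock  (8B, 8-aligned)
32..84  prio  (52B, 4-aligned)
84..96  start_time  (12B, 4-aligned)
96..100  cpu  (4B, 4-aligned)
100..101  refcount  (1B, 1-aligned)
101..104  -- padding (3B)
104..108  gid  (4B, 4-aligned)
108..112  pid  (4B, 4-aligned)
sizeof = 112, alignof = 8
— Block2 —
0..4  cpu  (4B, 4-aligned)
4..8  -- padding (4B)
8..16  lock  (8B, 8-aligned)
16..20  gid  (4B, 4-aligned)
20..24  -- padding (4B)
24..32  state  (8B, 8-aligned)
32..84  prio  (52B, 4-aligned)
84..85  refcount  (1B, 1-aligned)
85..88  -- padding (3B)
88..92  pid  (4B, 4-aligned)
92..94  uid  (2B, 2-aligned)
94..96  -- padding (2B)
96..104  rss  (8B, 8-aligned)
104..116  start_time  (12B, 4-aligned)
116..120  -- tail padding (4B)
sizeof = 120, alignof = 8
112 − 120 = -8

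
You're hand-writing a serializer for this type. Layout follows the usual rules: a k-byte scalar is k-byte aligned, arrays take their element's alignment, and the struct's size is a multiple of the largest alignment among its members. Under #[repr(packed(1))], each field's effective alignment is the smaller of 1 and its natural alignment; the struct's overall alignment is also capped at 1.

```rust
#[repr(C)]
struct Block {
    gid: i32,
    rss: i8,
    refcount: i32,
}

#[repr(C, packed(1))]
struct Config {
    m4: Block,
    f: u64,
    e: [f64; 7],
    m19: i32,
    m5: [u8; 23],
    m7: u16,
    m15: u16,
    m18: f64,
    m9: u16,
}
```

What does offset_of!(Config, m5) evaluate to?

80

Block: @0: gid [4B, align 4] → 4; @4: rss [1B, align 1] → 5; +3 pad (align 4); @8: refcount [4B, align 4] → 12; size 12, align 4
@0: m4 [12B, align 1] → 12
@12: f [8B, align 1] → 20
@20: e [56B, align 1] → 76
@76: m19 [4B, align 1] → 80
@80: m5 [23B, align 1] → 103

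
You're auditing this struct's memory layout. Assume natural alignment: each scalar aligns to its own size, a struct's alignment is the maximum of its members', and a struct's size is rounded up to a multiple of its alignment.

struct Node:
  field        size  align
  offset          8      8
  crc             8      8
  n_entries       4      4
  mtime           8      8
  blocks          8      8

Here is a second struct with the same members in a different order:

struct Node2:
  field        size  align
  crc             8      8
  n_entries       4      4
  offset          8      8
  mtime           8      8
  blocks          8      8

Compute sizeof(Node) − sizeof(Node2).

0

@0: offset [8B, align 8] → 8
@8: crc [8B, align 8] → 16
@16: n_entries [4B, align 4] → 20
+4 pad (align 8)
@24: mtime [8B, align 8] → 32
@32: blocks [8B, align 8] → 40
size 40, align 8
— Node2 —
@0: crc [8B, align 8] → 8
@8: n_entries [4B, align 4] → 12
+4 pad (align 8)
@16: offset [8B, align 8] → 24
@24: mtime [8B, align 8] → 32
@32: blocks [8B, align 8] → 40
size 40, align 8
40 − 40 = 0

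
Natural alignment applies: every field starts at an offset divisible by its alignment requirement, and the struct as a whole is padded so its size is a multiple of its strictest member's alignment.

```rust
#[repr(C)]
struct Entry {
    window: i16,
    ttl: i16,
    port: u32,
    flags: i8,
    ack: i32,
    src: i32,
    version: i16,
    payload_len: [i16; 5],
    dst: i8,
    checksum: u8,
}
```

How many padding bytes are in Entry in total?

window at 0 (size 2, align 2) → ends 2
ttl at 2 (size 2, align 2) → ends 4
port at 4 (size 4, align 4) → ends 8
flags at 8 (size 1, align 1) → ends 9
pad 3 to align 4 for ack
ack at 12 (size 4, align 4) → ends 16
src at 16 (size 4, align 4) → ends 20
version at 20 (size 2, align 2) → ends 22
payload_len at 22 (size 10, align 2) → ends 32
dst at 32 (size 1, align 1) → ends 33
checksum at 33 (size 1, align 1) → ends 34
tail pad 2 to reach multiple of 4
total 36 bytes, alignment 4
data bytes 31, size 36 → padding 5

5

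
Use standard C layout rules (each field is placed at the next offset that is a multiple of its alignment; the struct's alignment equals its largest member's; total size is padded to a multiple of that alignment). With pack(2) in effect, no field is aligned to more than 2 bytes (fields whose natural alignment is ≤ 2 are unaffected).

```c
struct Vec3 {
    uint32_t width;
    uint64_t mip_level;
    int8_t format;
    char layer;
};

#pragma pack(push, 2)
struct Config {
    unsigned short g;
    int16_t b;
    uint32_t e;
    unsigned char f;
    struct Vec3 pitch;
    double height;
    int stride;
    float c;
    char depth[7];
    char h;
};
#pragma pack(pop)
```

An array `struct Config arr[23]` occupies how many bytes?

Vec3: 0..4  width  (4B, 4-aligned); 4..8  -- padding (4B); 8..16  mip_level  (8B, 8-aligned); 16..17  format  (1B, 1-aligned); 17..18  layer  (1B, 1-aligned); 18..24  -- tail padding (6B); sizeof = 24, alignof = 8
0..2  g  (2B, 2-aligned)
2..4  b  (2B, 2-aligned)
4..8  e  (4B, 2-aligned)
8..9  f  (1B, 1-aligned)
9..10  -- padding (1B)
10..34  pitch  (24B, 2-aligned)
34..42  height  (8B, 2-aligned)
42..46  stride  (4B, 2-aligned)
46..50  c  (4B, 2-aligned)
50..57  depth  (7B, 1-aligned)
57..58  h  (1B, 1-aligned)
sizeof = 58, alignof = 2
array of 23: 23 × 58 = 1334

1334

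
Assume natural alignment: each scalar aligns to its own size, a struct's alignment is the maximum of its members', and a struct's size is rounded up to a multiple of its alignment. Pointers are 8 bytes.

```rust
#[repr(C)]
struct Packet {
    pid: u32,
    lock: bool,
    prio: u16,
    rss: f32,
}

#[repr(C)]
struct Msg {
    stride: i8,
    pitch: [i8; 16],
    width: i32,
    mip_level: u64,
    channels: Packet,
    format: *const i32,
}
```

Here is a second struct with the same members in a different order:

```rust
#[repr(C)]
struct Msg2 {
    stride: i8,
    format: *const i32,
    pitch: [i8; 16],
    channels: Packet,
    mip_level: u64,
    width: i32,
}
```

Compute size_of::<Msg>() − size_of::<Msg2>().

Packet: pid at 0 (size 4, align 4) → ends 4; lock at 4 (size 1, align 1) → ends 5; pad 1 to align 2 for prio; prio at 6 (size 2, align 2) → ends 8; rss at 8 (size 4, align 4) → ends 12; total 12 bytes, alignment 4
stride at 0 (size 1, align 1) → ends 1
pitch at 1 (size 16, align 1) → ends 17
pad 3 to align 4 for width
width at 20 (size 4, align 4) → ends 24
mip_level at 24 (size 8, align 8) → ends 32
channels at 32 (size 12, align 4) → ends 44
pad 4 to align 8 for format
format at 48 (size 8, align 8) → ends 56
total 56 bytes, alignment 8
— Msg2 —
stride at 0 (size 1, align 1) → ends 1
pad 7 to align 8 for format
format at 8 (size 8, align 8) → ends 16
pitch at 16 (size 16, align 1) → ends 32
channels at 32 (size 12, align 4) → ends 44
pad 4 to align 8 for mip_level
mip_level at 48 (size 8, align 8) → ends 56
width at 56 (size 4, align 4) → ends 60
tail pad 4 to reach multiple of 8
total 64 bytes, alignment 8
56 − 64 = -8

-8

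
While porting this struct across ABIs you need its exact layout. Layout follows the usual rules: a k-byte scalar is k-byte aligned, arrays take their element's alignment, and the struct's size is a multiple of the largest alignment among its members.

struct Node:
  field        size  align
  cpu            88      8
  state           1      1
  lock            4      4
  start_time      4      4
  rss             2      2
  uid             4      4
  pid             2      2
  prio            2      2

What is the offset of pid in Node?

108

0..88  cpu  (88B, 8-aligned)
88..89  state  (1B, 1-aligned)
89..92  -- padding (3B)
92..96  lock  (4B, 4-aligned)
96..100  start_time  (4B, 4-aligned)
100..102  rss  (2B, 2-aligned)
102..104  -- padding (2B)
104..108  uid  (4B, 4-aligned)
108..110  pid  (2B, 2-aligned)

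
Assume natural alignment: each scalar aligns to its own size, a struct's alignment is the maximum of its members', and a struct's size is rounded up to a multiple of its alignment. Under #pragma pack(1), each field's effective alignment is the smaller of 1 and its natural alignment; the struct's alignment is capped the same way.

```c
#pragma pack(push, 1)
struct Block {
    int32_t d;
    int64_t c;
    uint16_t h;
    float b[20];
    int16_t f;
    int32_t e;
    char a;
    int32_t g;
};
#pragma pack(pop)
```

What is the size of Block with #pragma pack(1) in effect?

@0: d [4B, align 1] → 4
@4: c [8B, align 1] → 12
@12: h [2B, align 1] → 14
@14: b [80B, align 1] → 94
@94: f [2B, align 1] → 96
@96: e [4B, align 1] → 100
@100: a [1B, align 1] → 101
@101: g [4B, align 1] → 105
size 105, align 1

105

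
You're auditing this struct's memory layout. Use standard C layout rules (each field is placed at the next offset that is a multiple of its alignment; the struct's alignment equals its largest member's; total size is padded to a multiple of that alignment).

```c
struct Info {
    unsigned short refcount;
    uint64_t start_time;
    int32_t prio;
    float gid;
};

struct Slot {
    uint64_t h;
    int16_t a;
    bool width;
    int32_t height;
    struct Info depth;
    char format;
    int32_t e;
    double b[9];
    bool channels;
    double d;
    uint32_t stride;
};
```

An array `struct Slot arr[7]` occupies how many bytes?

1008

Info: 0..2  refcount  (2B, 2-aligned); 2..8  -- padding (6B); 8..16  start_time  (8B, 8-aligned); 16..20  prio  (4B, 4-aligned); 20..24  gid  (4B, 4-aligned); sizeof = 24, alignof = 8
0..8  h  (8B, 8-aligned)
8..10  a  (2B, 2-aligned)
10..11  width  (1B, 1-aligned)
11..12  -- padding (1B)
12..16  height  (4B, 4-aligned)
16..40  depth  (24B, 8-aligned)
40..41  format  (1B, 1-aligned)
41..44  -- padding (3B)
44..48  e  (4B, 4-aligned)
48..120  b  (72B, 8-aligned)
120..121  channels  (1B, 1-aligned)
121..128  -- padding (7B)
128..136  d  (8B, 8-aligned)
136..140  stride  (4B, 4-aligned)
140..144  -- tail padding (4B)
sizeof = 144, alignof = 8
array of 7: 7 × 144 = 1008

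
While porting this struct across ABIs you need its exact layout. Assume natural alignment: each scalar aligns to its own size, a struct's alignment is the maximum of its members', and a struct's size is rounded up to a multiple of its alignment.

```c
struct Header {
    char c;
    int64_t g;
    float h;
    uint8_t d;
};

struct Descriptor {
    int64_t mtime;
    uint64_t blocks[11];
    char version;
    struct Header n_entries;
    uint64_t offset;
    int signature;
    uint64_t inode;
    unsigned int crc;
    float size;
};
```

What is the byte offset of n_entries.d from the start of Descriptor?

Header: c at 0 (size 1, align 1) → ends 1; pad 7 to align 8 for g; g at 8 (size 8, align 8) → ends 16; h at 16 (size 4, align 4) → ends 20; d at 20 (size 1, align 1) → ends 21; tail pad 3 to reach multiple of 8; total 24 bytes, alignment 8
mtime at 0 (size 8, align 8) → ends 8
blocks at 8 (size 88, align 8) → ends 96
version at 96 (size 1, align 1) → ends 97
pad 7 to align 8 for n_entries
n_entries at 104 (size 24, align 8) → ends 128
within Header: d at 20
104 + 20 = 124

124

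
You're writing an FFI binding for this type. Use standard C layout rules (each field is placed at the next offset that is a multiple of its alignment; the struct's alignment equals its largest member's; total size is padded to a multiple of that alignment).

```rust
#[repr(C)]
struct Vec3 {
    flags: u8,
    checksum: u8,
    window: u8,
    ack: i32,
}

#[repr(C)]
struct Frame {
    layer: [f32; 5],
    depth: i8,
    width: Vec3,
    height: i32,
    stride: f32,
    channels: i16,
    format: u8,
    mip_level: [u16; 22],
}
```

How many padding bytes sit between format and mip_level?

1

Vec3: 0..1  flags  (1B, 1-aligned); 1..2  checksum  (1B, 1-aligned); 2..3  window  (1B, 1-aligned); 3..4  -- padding (1B); 4..8  ack  (4B, 4-aligned); sizeof = 8, alignof = 4
0..20  layer  (20B, 4-aligned)
20..21  depth  (1B, 1-aligned)
21..24  -- padding (3B)
24..32  width  (8B, 4-aligned)
32..36  height  (4B, 4-aligned)
36..40  stride  (4B, 4-aligned)
40..42  channels  (2B, 2-aligned)
42..43  format  (1B, 1-aligned)
43..44  -- padding (1B)
44..88  mip_level  (44B, 2-aligned)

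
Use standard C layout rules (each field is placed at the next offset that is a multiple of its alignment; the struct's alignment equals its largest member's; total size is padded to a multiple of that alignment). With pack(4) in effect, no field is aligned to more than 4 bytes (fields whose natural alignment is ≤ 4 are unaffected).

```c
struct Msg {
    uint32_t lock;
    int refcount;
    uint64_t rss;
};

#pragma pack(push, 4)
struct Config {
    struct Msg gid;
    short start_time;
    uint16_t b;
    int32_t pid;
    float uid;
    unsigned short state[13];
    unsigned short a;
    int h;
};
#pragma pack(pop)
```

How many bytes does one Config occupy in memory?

60 bytes

Msg: lock at 0 (size 4, align 4) → ends 4; refcount at 4 (size 4, align 4) → ends 8; rss at 8 (size 8, align 8) → ends 16; total 16 bytes, alignment 8
gid at 0 (size 16, align 4) → ends 16
start_time at 16 (size 2, align 2) → ends 18
b at 18 (size 2, align 2) → ends 20
pid at 20 (size 4, align 4) → ends 24
uid at 24 (size 4, align 4) → ends 28
state at 28 (size 26, align 2) → ends 54
a at 54 (size 2, align 2) → ends 56
h at 56 (size 4, align 4) → ends 60
total 60 bytes, alignment 4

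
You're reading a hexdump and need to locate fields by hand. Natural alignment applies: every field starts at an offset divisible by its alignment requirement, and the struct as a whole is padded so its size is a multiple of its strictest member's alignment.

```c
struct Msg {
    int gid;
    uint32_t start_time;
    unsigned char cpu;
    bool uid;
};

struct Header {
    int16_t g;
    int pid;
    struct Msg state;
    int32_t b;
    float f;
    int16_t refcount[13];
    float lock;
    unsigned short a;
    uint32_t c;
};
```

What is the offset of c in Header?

Msg: 0..4  gid  (4B, 4-aligned); 4..8  start_time  (4B, 4-aligned); 8..9  cpu  (1B, 1-aligned); 9..10  uid  (1B, 1-aligned); 10..12  -- tail padding (2B); sizeof = 12, alignof = 4
0..2  g  (2B, 2-aligned)
2..4  -- padding (2B)
4..8  pid  (4B, 4-aligned)
8..20  state  (12B, 4-aligned)
20..24  b  (4B, 4-aligned)
24..28  f  (4B, 4-aligned)
28..54  refcount  (26B, 2-aligned)
54..56  -- padding (2B)
56..60  lock  (4B, 4-aligned)
60..62  a  (2B, 2-aligned)
62..64  -- padding (2B)
64..68  c  (4B, 4-aligned)

64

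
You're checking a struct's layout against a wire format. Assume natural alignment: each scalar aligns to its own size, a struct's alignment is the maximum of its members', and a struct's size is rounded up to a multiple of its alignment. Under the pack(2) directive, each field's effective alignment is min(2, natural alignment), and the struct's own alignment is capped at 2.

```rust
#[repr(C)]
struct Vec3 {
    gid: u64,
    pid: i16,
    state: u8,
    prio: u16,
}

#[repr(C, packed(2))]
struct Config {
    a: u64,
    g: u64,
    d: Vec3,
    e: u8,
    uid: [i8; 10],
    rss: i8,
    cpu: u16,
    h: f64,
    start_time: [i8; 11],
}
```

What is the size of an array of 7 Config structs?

462

Vec3: @0: gid [8B, align 8] → 8; @8: pid [2B, align 2] → 10; @10: state [1B, align 1] → 11; +1 pad (align 2); @12: prio [2B, align 2] → 14; +2 tail pad (align 8); size 16, align 8
@0: a [8B, align 2] → 8
@8: g [8B, align 2] → 16
@16: d [16B, align 2] → 32
@32: e [1B, align 1] → 33
@33: uid [10B, align 1] → 43
@43: rss [1B, align 1] → 44
@44: cpu [2B, align 2] → 46
@46: h [8B, align 2] → 54
@54: start_time [11B, align 1] → 65
+1 tail pad (align 2)
size 66, align 2
array of 7: 7 × 66 = 462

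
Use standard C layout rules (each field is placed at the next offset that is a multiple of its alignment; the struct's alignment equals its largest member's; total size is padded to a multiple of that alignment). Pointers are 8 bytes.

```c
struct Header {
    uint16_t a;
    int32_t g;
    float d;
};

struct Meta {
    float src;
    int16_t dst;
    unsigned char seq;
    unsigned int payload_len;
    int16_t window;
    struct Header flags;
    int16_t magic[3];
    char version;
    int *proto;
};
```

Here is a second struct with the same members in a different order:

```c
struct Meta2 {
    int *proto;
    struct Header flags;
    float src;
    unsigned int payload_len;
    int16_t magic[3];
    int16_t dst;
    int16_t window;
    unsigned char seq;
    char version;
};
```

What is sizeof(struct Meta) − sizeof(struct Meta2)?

8

Header: a at 0 (size 2, align 2) → ends 2; pad 2 to align 4 for g; g at 4 (size 4, align 4) → ends 8; d at 8 (size 4, align 4) → ends 12; total 12 bytes, alignment 4
src at 0 (size 4, align 4) → ends 4
dst at 4 (size 2, align 2) → ends 6
seq at 6 (size 1, align 1) → ends 7
pad 1 to align 4 for payload_len
payload_len at 8 (size 4, align 4) → ends 12
window at 12 (size 2, align 2) → ends 14
pad 2 to align 4 for flags
flags at 16 (size 12, align 4) → ends 28
magic at 28 (size 6, align 2) → ends 34
version at 34 (size 1, align 1) → ends 35
pad 5 to align 8 for proto
proto at 40 (size 8, align 8) → ends 48
total 48 bytes, alignment 8
— Meta2 —
proto at 0 (size 8, align 8) → ends 8
flags at 8 (size 12, align 4) → ends 20
src at 20 (size 4, align 4) → ends 24
payload_len at 24 (size 4, align 4) → ends 28
magic at 28 (size 6, align 2) → ends 34
dst at 34 (size 2, align 2) → ends 36
window at 36 (size 2, align 2) → ends 38
seq at 38 (size 1, align 1) → ends 39
version at 39 (size 1, align 1) → ends 40
total 40 bytes, alignment 8
48 − 40 = 8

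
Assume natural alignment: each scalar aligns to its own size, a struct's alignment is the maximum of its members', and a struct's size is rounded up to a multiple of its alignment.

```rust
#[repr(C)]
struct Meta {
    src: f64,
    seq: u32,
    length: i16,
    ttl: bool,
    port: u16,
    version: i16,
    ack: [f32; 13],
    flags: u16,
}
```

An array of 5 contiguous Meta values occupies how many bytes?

400

0..8  src  (8B, 8-aligned)
8..12  seq  (4B, 4-aligned)
12..14  length  (2B, 2-aligned)
14..15  ttl  (1B, 1-aligned)
15..16  -- padding (1B)
16..18  port  (2B, 2-aligned)
18..20  version  (2B, 2-aligned)
20..72  ack  (52B, 4-aligned)
72..74  flags  (2B, 2-aligned)
74..80  -- tail padding (6B)
sizeof = 80, alignof = 8
array of 5: 5 × 80 = 400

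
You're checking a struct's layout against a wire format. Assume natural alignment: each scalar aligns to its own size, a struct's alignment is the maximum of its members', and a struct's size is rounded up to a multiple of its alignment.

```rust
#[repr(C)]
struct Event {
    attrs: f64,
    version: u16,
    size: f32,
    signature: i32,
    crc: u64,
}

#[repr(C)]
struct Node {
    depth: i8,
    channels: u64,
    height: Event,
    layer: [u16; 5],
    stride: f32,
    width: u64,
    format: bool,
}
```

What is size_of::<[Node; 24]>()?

Event: @0: attrs [8B, align 8] → 8; @8: version [2B, align 2] → 10; +2 pad (align 4); @12: size [4B, align 4] → 16; @16: signature [4B, align 4] → 20; +4 pad (align 8); @24: crc [8B, align 8] → 32; size 32, align 8
@0: depth [1B, align 1] → 1
+7 pad (align 8)
@8: channels [8B, align 8] → 16
@16: height [32B, align 8] → 48
@48: layer [10B, align 2] → 58
+2 pad (align 4)
@60: stride [4B, align 4] → 64
@64: width [8B, align 8] → 72
@72: format [1B, align 1] → 73
+7 tail pad (align 8)
size 80, align 8
array of 24: 24 × 80 = 1920

1920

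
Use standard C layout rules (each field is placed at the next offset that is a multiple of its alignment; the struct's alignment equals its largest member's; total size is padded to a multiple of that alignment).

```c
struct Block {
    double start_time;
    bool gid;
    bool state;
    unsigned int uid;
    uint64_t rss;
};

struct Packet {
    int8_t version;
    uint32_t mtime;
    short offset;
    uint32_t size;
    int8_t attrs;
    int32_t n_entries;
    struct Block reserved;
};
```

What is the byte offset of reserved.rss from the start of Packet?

40

Block: start_time at 0 (size 8, align 8) → ends 8; gid at 8 (size 1, align 1) → ends 9; state at 9 (size 1, align 1) → ends 10; pad 2 to align 4 for uid; uid at 12 (size 4, align 4) → ends 16; rss at 16 (size 8, align 8) → ends 24; total 24 bytes, alignment 8
version at 0 (size 1, align 1) → ends 1
pad 3 to align 4 for mtime
mtime at 4 (size 4, align 4) → ends 8
offset at 8 (size 2, align 2) → ends 10
pad 2 to align 4 for size
size at 12 (size 4, align 4) → ends 16
attrs at 16 (size 1, align 1) → ends 17
pad 3 to align 4 for n_entries
n_entries at 20 (size 4, align 4) → ends 24
reserved at 24 (size 24, align 8) → ends 48
within Block: rss at 16
24 + 16 = 40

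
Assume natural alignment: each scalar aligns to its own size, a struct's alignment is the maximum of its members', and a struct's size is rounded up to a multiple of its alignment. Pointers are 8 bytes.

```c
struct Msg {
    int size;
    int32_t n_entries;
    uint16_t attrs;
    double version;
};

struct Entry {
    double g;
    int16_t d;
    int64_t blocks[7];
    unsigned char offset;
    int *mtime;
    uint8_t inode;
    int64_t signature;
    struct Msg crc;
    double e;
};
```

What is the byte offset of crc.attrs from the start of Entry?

112

Msg: size at 0 (size 4, align 4) → ends 4; n_entries at 4 (size 4, align 4) → ends 8; attrs at 8 (size 2, align 2) → ends 10; pad 6 to align 8 for version; version at 16 (size 8, align 8) → ends 24; total 24 bytes, alignment 8
g at 0 (size 8, align 8) → ends 8
d at 8 (size 2, align 2) → ends 10
pad 6 to align 8 for blocks
blocks at 16 (size 56, align 8) → ends 72
offset at 72 (size 1, align 1) → ends 73
pad 7 to align 8 for mtime
mtime at 80 (size 8, align 8) → ends 88
inode at 88 (size 1, align 1) → ends 89
pad 7 to align 8 for signature
signature at 96 (size 8, align 8) → ends 104
crc at 104 (size 24, align 8) → ends 128
within Msg: attrs at 8
104 + 8 = 112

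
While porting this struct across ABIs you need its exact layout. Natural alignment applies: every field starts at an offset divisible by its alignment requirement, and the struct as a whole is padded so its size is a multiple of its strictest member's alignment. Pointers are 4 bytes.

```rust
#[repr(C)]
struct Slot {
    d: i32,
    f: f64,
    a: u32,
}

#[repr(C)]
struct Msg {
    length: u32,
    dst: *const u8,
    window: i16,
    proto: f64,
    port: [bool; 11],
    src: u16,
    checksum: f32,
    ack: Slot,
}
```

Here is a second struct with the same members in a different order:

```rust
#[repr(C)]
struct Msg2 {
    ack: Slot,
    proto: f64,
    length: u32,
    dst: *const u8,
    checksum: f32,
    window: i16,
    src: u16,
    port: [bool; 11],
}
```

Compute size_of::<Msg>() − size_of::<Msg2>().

Slot: @0: d [4B, align 4] → 4; +4 pad (align 8); @8: f [8B, align 8] → 16; @16: a [4B, align 4] → 20; +4 tail pad (align 8); size 24, align 8
@0: length [4B, align 4] → 4
@4: dst [4B, align 4] → 8
@8: window [2B, align 2] → 10
+6 pad (align 8)
@16: proto [8B, align 8] → 24
@24: port [11B, align 1] → 35
+1 pad (align 2)
@36: src [2B, align 2] → 38
+2 pad (align 4)
@40: checksum [4B, align 4] → 44
+4 pad (align 8)
@48: ack [24B, align 8] → 72
size 72, align 8
— Msg2 —
@0: ack [24B, align 8] → 24
@24: proto [8B, align 8] → 32
@32: length [4B, align 4] → 36
@36: dst [4B, align 4] → 40
@40: checksum [4B, align 4] → 44
@44: window [2B, align 2] → 46
@46: src [2B, align 2] → 48
@48: port [11B, align 1] → 59
+5 tail pad (align 8)
size 64, align 8
72 − 64 = 8

8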